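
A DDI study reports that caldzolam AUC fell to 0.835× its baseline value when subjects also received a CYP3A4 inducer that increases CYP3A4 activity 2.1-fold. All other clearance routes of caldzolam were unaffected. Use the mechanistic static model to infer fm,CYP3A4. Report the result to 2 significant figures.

Let fm be the CYP3A4 fraction. New clearance relative to baseline = fm × 2.1 + (1 − fm).
AUC ratio = 1 / (new CL fraction), so new CL fraction = 1 / 0.835 = 1.198.
fm × 2.1 + 1 − fm = 1.198  ⇒  fm × (2.1 − 1) = 0.1976  ⇒  fm = 0.18.

0.18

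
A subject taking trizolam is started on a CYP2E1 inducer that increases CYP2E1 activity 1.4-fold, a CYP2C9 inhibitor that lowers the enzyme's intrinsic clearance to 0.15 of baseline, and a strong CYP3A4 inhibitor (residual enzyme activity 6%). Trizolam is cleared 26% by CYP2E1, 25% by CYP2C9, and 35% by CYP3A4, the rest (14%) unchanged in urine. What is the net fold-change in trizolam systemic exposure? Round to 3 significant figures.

1.78

CYP2E1: 0.26 × 1.4 = 0.364
CYP2C9: 0.25 × 0.15 = 0.0375
CYP3A4: 0.35 × 0.06 = 0.021
Other: 0.14 (unchanged)
New clearance relative to baseline: 0.364 + 0.0375 + 0.021 + 0.14 = 0.5625.
Because systemic exposure varies inversely with clearance, the combined effect is 1 / 0.5625 = 1.78.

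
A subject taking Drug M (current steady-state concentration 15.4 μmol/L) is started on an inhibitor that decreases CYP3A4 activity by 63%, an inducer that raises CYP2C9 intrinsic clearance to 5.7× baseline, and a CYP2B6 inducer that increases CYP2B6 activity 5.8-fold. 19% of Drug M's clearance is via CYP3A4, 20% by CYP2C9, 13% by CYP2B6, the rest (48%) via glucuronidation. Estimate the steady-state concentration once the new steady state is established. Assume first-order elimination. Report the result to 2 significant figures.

6.3 μmol/L

The CYP3A4 pathway (19% of clearance) is reduced to 0.37× activity: 0.19 × 0.37 = 0.0703.
The CYP2C9 pathway (20% of clearance) increases to 5.7× activity: 0.2 × 5.7 = 1.14.
The CYP2B6 pathway (13% of clearance) is boosted to 5.8× activity: 0.13 × 5.8 = 0.754.
Non-CYP routes (48%) are unchanged.
Relative clearance = 0.0703 + 1.14 + 0.754 + 0.48 = 2.4443.
Steady-state concentration ∝ 1/CL: new value = 15.4 / 2.4443 = 6.3 μmol/L.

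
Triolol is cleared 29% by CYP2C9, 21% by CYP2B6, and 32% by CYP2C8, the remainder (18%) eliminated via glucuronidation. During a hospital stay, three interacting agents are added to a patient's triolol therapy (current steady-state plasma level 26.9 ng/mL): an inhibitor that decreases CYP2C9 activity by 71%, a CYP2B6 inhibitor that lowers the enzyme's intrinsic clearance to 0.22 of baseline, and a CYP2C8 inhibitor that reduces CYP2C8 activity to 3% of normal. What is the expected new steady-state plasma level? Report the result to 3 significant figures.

CYP2C9: 0.29 × 0.29 = 0.0841
CYP2B6: 0.21 × 0.22 = 0.0462
CYP2C8: 0.32 × 0.03 = 0.0096
Other: 0.18 (unchanged)
New clearance relative to baseline: 0.0841 + 0.0462 + 0.0096 + 0.18 = 0.3199.
New steady-state plasma level = 26.9 / 0.3199 = 84.1 ng/mL (concentration scales inversely with clearance).

84.1 ng/mL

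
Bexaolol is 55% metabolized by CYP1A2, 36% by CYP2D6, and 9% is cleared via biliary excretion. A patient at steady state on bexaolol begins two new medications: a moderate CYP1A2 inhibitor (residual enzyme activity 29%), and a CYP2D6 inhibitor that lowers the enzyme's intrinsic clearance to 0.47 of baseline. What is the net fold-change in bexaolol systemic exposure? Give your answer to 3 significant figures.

CYP1A2: 0.55 × 0.29 = 0.1595
CYP2D6: 0.36 × 0.47 = 0.1692
Other: 0.09 (unchanged)
Relative clearance = 0.1595 + 0.1692 + 0.09 = 0.4187.
Systemic exposure ∝ 1/CL: fold-change = 1 / 0.4187 = 2.39.

2.39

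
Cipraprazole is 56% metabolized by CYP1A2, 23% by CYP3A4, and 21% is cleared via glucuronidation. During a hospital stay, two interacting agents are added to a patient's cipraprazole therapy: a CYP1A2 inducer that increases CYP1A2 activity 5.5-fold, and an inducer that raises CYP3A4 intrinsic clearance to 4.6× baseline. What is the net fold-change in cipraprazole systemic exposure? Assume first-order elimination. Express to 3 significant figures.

The CYP1A2 pathway (56% of clearance) increases to 5.5× activity: 0.56 × 5.5 = 3.08.
The CYP3A4 pathway (23% of clearance) is boosted to 4.6× activity: 0.23 × 4.6 = 1.058.
The remaining 21% of clearance is unaffected.
New clearance relative to baseline: 3.08 + 1.058 + 0.21 = 4.348.
Systemic exposure ∝ 1/CL: fold-change = 1 / 4.348 = 0.230.

0.230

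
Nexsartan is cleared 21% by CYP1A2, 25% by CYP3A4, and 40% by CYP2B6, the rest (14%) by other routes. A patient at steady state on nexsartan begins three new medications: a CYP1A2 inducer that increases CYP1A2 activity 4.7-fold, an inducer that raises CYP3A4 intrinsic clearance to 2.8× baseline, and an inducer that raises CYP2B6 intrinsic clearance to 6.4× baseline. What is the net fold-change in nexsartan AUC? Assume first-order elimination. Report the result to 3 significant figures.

0.228

CYP1A2: 0.21 × 4.7 = 0.987
CYP3A4: 0.25 × 2.8 = 0.7
CYP2B6: 0.4 × 6.4 = 2.56
Other: 0.14 (unchanged)
CL_new/CL_old = 0.987 + 0.7 + 2.56 + 0.14 = 4.387.
Because AUC varies inversely with clearance, the combined effect is 1 / 4.387 = 0.228.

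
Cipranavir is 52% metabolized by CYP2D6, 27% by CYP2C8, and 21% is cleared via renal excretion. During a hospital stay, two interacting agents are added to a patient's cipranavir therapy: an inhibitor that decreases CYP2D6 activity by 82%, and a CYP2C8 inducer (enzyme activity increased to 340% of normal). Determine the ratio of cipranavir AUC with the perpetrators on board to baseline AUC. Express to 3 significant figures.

The CYP2D6 pathway (52% of clearance) falls to 0.18× activity: 0.52 × 0.18 = 0.0936.
The CYP2C8 pathway (27% of clearance) is boosted to 3.4× activity: 0.27 × 3.4 = 0.918.
The remaining 21% of clearance is unaffected.
Relative clearance = 0.0936 + 0.918 + 0.21 = 1.2216.
AUC ∝ 1/CL: fold-change = 1 / 1.2216 = 0.819.

0.819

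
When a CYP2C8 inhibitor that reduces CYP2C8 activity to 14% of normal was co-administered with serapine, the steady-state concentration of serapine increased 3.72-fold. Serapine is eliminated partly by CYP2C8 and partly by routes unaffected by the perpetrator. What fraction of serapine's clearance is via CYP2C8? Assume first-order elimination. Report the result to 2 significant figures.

0.85

Write x for the fraction cleared via CYP2C8. The observed steady-state concentration change means clearance fell to 1/3.72 = 0.2688 of baseline.
Only the CYP2C8 route changed, so 0.2688 = x·0.14 + (1 − x), giving x = 0.85.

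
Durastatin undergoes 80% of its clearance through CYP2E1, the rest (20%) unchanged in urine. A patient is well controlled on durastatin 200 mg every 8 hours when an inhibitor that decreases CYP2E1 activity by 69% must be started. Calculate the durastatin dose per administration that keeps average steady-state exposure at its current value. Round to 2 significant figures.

90 mg

The CYP2E1 pathway (80% of clearance) is reduced to 0.31× activity: 0.8 × 0.31 = 0.248.
Non-CYP routes (20%) are unchanged.
Relative clearance = 0.248 + 0.2 = 0.448.
Exposure is unchanged when dose changes in proportion to clearance. New dose = 200 mg × 0.448 = 90 mg.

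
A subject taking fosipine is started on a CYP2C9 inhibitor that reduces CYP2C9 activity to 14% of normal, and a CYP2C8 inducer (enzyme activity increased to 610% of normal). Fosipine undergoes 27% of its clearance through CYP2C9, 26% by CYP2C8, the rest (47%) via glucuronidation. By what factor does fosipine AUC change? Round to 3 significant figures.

CYP2C9: 0.27 × 0.14 = 0.0378
CYP2C8: 0.26 × 6.1 = 1.586
Other: 0.47 (unchanged)
CL_new/CL_old = 0.0378 + 1.586 + 0.47 = 2.0938.
AUC ∝ 1/CL: fold-change = 1 / 2.0938 = 0.478.

0.478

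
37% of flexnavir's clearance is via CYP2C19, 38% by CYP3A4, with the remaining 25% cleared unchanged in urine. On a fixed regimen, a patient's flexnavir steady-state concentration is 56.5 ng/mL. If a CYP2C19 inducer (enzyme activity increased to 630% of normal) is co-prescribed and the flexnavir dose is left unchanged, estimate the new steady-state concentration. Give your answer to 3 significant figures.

The CYP2C19 pathway (37% of clearance) increases to 6.3× activity: 0.37 × 6.3 = 2.331.
CYP3A4 (38%) and the residual 25% are unaffected.
Relative clearance = 2.331 + 0.38 + 0.25 = 2.961.
New steady-state concentration = baseline ÷ relative clearance = 56.5 / 2.961 = 19.1 ng/mL.

19.1 ng/mL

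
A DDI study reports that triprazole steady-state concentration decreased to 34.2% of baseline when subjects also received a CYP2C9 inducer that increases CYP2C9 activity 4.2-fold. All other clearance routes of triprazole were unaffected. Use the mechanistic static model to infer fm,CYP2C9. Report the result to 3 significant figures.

0.601

Let fm be the CYP2C9 fraction. New clearance relative to baseline = fm × 4.2 + (1 − fm).
Steady-state concentration ratio = 1 / (new CL fraction), so new CL fraction = 1 / 0.342 = 2.924.
fm × 4.2 + 1 − fm = 2.924  ⇒  fm × (4.2 − 1) = 1.924  ⇒  fm = 0.601.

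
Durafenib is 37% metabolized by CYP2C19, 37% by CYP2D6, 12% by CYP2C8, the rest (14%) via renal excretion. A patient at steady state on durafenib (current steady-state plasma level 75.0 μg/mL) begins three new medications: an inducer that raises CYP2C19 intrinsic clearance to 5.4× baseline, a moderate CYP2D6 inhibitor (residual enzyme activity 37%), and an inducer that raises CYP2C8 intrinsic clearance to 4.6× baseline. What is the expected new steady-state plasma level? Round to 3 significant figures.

26.5 μg/mL

CYP2C19: 0.37 × 5.4 = 1.998
CYP2D6: 0.37 × 0.37 = 0.1369
CYP2C8: 0.12 × 4.6 = 0.552
Other: 0.14 (unchanged)
New clearance relative to baseline: 1.998 + 0.1369 + 0.552 + 0.14 = 2.8269.
Steady-state plasma level ∝ 1/CL: new value = 75.0 / 2.8269 = 26.5 μg/mL.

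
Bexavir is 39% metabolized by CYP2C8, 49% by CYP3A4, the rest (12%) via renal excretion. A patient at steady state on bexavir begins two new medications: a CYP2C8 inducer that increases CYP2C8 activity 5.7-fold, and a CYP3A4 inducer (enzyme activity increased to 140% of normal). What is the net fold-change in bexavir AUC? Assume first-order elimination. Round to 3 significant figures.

0.330

CYP2C8: 0.39 × 5.7 = 2.223
CYP3A4: 0.49 × 1.4 = 0.686
Other: 0.12 (unchanged)
Relative clearance = 2.223 + 0.686 + 0.12 = 3.029.
Net AUC ratio = 1 / 3.029 = 0.330.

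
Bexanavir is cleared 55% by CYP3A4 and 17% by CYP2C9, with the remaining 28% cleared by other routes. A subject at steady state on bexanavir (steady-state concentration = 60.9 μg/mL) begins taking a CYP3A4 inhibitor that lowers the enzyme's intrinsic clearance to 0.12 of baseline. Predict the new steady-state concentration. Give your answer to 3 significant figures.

118 μg/mL

CYP3A4: 0.55 × 0.12 = 0.066
CYP2C9: 0.17 (unchanged)
Other: 0.28 (unchanged)
CL_new/CL_old = 0.066 + 0.17 + 0.28 = 0.516.
Steady-state concentration ∝ 1/CL, so new value = 60.9 / 0.516 = 118 μg/mL.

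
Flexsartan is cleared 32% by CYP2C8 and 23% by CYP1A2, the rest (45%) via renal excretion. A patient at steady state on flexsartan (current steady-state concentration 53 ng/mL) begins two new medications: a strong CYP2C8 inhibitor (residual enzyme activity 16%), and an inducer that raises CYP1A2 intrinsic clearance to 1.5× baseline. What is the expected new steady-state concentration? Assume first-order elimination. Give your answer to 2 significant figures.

CYP2C8: 0.32 × 0.16 = 0.0512
CYP1A2: 0.23 × 1.5 = 0.345
Other: 0.45 (unchanged)
CL_new/CL_old = 0.0512 + 0.345 + 0.45 = 0.8462.
Dividing the baseline by the relative clearance: 53 / 0.8462 = 63 ng/mL.

63 ng/mL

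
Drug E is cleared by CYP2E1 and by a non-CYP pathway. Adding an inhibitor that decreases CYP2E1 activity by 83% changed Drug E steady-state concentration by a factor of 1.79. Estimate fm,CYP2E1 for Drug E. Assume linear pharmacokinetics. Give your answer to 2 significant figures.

0.53

Write x for the fraction cleared via CYP2E1. The observed steady-state concentration change means clearance fell to 1/1.79 = 0.5587 of baseline.
Setting x·0.17 + (1 − x) = 0.5587 and solving: x = (0.5587 − 1)/(0.17 − 1) = 0.53.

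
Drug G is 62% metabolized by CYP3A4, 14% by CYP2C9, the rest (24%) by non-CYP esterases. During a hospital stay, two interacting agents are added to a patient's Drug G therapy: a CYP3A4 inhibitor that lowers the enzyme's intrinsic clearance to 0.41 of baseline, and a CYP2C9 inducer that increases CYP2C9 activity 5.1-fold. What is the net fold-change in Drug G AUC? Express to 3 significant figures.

The CYP3A4 pathway (62% of clearance) is reduced to 0.41× activity: 0.62 × 0.41 = 0.2542.
The CYP2C9 pathway (14% of clearance) increases to 5.1× activity: 0.14 × 5.1 = 0.714.
Non-CYP routes (24%) are unchanged.
Relative clearance = 0.2542 + 0.714 + 0.24 = 1.2082.
Because AUC varies inversely with clearance, the combined effect is 1 / 1.2082 = 0.828.

0.828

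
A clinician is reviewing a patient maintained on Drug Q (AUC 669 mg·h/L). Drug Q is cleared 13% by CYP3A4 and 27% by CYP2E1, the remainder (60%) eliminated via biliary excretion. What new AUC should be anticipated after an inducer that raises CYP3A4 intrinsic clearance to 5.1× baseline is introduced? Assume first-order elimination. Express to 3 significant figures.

436 mg·h/L

The CYP3A4 pathway (13% of clearance) is boosted to 5.1× activity: 0.13 × 5.1 = 0.663.
CYP2E1 (27%) and the residual 60% are unaffected.
Relative clearance = 0.663 + 0.27 + 0.6 = 1.533.
With dosing unchanged, AUC scales as 1/CL: 669 / 1.533 = 436 mg·h/L.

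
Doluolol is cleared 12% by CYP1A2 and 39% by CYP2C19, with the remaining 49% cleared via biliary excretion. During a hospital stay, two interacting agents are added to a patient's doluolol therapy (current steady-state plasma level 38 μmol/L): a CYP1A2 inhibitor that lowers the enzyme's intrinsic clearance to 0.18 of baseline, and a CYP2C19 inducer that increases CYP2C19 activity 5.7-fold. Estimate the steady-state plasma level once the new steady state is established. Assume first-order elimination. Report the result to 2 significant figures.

The CYP1A2 pathway (12% of clearance) is reduced to 0.18× activity: 0.12 × 0.18 = 0.0216.
The CYP2C19 pathway (39% of clearance) is boosted to 5.7× activity: 0.39 × 5.7 = 2.223.
Non-CYP routes (49%) are unchanged.
New clearance relative to baseline: 0.0216 + 2.223 + 0.49 = 2.7346.
Dividing the baseline by the relative clearance: 38 / 2.7346 = 14 μmol/L.

14 μmol/L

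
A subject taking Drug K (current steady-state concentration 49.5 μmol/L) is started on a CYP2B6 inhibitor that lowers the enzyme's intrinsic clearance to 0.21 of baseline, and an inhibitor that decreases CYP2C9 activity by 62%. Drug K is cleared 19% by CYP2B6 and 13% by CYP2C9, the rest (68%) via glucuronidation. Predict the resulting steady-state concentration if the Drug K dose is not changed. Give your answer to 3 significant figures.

64.3 μmol/L

The CYP2B6 pathway (19% of clearance) drops to 0.21× activity: 0.19 × 0.21 = 0.0399.
The CYP2C9 pathway (13% of clearance) falls to 0.38× activity: 0.13 × 0.38 = 0.0494.
The remaining 68% of clearance is unaffected.
CL_new/CL_old = 0.0399 + 0.0494 + 0.68 = 0.7693.
Steady-state concentration ∝ 1/CL: new value = 49.5 / 0.7693 = 64.3 μmol/L.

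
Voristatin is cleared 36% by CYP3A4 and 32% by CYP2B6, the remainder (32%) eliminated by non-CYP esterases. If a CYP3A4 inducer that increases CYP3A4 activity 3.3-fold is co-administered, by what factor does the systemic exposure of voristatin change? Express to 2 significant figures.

The CYP3A4 pathway (36% of clearance) increases to 3.3× activity: 0.36 × 3.3 = 1.188.
CYP2B6 (32%) and the residual 32% are unaffected.
New clearance relative to baseline: 1.188 + 0.32 + 0.32 = 1.828.
Since systemic exposure ∝ 1/CL, the ratio is 1 / 1.828 = 0.55.

0.55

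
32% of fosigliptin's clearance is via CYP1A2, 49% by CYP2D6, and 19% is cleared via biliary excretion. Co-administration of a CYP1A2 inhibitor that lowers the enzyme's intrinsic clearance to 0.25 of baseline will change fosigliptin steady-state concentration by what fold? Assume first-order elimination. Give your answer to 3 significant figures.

1.32

The CYP1A2 pathway (32% of clearance) is reduced to 0.25× activity: 0.32 × 0.25 = 0.08.
CYP2D6 (49%) and the residual 19% are unaffected.
CL_new/CL_old = 0.08 + 0.49 + 0.19 = 0.76.
Since steady-state concentration ∝ 1/CL, the ratio is 1 / 0.76 = 1.32.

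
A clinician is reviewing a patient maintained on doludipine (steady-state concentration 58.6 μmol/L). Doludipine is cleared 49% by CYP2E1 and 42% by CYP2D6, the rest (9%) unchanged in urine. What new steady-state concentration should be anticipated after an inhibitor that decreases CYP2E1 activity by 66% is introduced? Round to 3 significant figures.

CYP2E1: 0.49 × 0.34 = 0.1666
CYP2D6: 0.42 (unchanged)
Other: 0.09 (unchanged)
New clearance relative to baseline: 0.1666 + 0.42 + 0.09 = 0.6766.
New steady-state concentration = baseline ÷ relative clearance = 58.6 / 0.6766 = 86.6 μmol/L.

86.6 μmol/L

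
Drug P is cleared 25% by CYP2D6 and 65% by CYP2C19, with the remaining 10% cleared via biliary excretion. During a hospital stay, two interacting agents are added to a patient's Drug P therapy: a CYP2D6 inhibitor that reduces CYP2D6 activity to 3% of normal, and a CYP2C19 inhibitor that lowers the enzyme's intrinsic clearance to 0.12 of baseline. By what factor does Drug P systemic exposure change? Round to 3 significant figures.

5.39

CYP2D6: 0.25 × 0.03 = 0.0075
CYP2C19: 0.65 × 0.12 = 0.078
Other: 0.1 (unchanged)
CL_new/CL_old = 0.0075 + 0.078 + 0.1 = 0.1855.
Net systemic exposure ratio = 1 / 0.1855 = 5.39.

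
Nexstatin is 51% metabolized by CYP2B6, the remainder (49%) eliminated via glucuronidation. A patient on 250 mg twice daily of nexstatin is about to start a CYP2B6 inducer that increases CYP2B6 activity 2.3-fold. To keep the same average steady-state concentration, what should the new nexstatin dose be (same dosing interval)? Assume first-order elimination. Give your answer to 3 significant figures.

The CYP2B6 pathway (51% of clearance) increases to 2.3× activity: 0.51 × 2.3 = 1.173.
The remaining 49% of clearance is unaffected.
Relative clearance = 1.173 + 0.49 = 1.663.
To maintain the same steady-state level, dose must scale with clearance: new dose = 250 × 1.663 = 416 mg.

416 mg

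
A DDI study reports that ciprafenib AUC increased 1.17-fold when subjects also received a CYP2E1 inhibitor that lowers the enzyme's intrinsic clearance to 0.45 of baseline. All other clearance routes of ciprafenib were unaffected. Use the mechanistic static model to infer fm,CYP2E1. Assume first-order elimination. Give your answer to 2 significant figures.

0.26

Write x for the fraction cleared via CYP2E1. The observed AUC change means clearance fell to 1/1.17 = 0.8547 of baseline.
Only the CYP2E1 route changed, so 0.8547 = x·0.45 + (1 − x), giving x = 0.26.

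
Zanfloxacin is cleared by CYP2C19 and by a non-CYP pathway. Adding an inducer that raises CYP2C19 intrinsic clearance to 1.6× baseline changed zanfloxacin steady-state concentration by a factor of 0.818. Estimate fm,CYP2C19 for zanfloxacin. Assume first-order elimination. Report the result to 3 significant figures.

Let fm be the CYP2C19 fraction. New clearance relative to baseline = fm × 1.6 + (1 − fm).
Steady-state concentration ratio = 1 / (new CL fraction), so new CL fraction = 1 / 0.818 = 1.222.
fm × 1.6 + 1 − fm = 1.222  ⇒  fm × (1.6 − 1) = 0.2225  ⇒  fm = 0.371.

0.371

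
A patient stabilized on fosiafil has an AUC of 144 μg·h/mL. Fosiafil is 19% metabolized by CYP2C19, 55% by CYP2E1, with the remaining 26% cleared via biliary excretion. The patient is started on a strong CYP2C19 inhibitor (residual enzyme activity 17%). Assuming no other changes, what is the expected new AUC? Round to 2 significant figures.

The CYP2C19 pathway (19% of clearance) drops to 0.17× activity: 0.19 × 0.17 = 0.0323.
CYP2E1 (55%) and the residual 26% are unaffected.
Relative clearance = 0.0323 + 0.55 + 0.26 = 0.8423.
New AUC = baseline ÷ relative clearance = 144 / 0.8423 = 1.7 × 10² μg·h/mL.

1.7 × 10² μg·h/mL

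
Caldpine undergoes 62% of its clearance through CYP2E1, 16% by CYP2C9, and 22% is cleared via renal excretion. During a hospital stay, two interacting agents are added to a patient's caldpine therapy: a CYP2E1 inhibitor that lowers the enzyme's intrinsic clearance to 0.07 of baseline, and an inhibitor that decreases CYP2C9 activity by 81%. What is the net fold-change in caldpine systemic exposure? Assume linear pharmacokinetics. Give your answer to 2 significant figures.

3.4

CYP2E1: 0.62 × 0.07 = 0.0434
CYP2C9: 0.16 × 0.19 = 0.0304
Other: 0.22 (unchanged)
CL_new/CL_old = 0.0434 + 0.0304 + 0.22 = 0.2938.
Net systemic exposure ratio = 1 / 0.2938 = 3.4.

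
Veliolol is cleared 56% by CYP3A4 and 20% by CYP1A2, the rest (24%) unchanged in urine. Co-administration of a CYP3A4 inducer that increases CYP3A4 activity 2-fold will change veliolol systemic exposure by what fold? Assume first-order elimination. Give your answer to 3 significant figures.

0.641

The CYP3A4 pathway (56% of clearance) is boosted to 2× activity: 0.56 × 2 = 1.12.
CYP1A2 (20%) and the residual 24% are unaffected.
CL_new/CL_old = 1.12 + 0.2 + 0.24 = 1.56.
Systemic exposure ratio = CL_old/CL_new = 1 / 1.56 = 0.641.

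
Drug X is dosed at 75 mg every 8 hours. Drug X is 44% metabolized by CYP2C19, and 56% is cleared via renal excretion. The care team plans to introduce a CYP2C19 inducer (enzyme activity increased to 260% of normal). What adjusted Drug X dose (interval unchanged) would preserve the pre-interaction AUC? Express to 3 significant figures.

CYP2C19: 0.44 × 2.6 = 1.144
Other: 0.56 (unchanged)
CL_new/CL_old = 1.144 + 0.56 = 1.704.
To maintain the same steady-state level, dose must scale with clearance: new dose = 75 × 1.704 = 128 mg.

128 mg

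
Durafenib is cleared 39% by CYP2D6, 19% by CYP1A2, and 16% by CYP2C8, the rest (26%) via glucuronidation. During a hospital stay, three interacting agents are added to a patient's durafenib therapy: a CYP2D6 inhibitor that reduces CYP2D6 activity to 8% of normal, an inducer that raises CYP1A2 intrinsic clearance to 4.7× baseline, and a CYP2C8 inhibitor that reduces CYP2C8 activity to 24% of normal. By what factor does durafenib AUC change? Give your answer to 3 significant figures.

0.818

CYP2D6: 0.39 × 0.08 = 0.0312
CYP1A2: 0.19 × 4.7 = 0.893
CYP2C8: 0.16 × 0.24 = 0.0384
Other: 0.26 (unchanged)
CL_new/CL_old = 0.0312 + 0.893 + 0.0384 + 0.26 = 1.2226.
Net AUC ratio = 1 / 1.2226 = 0.818.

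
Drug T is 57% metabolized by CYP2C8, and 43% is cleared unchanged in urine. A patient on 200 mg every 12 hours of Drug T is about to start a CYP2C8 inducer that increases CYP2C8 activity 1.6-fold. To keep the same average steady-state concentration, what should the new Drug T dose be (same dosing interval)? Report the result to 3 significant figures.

The CYP2C8 pathway (57% of clearance) is boosted to 1.6× activity: 0.57 × 1.6 = 0.912.
Non-CYP routes (43%) are unchanged.
Relative clearance = 0.912 + 0.43 = 1.342.
To maintain the same steady-state level, dose must scale with clearance: new dose = 200 × 1.342 = 268 mg.

268 mg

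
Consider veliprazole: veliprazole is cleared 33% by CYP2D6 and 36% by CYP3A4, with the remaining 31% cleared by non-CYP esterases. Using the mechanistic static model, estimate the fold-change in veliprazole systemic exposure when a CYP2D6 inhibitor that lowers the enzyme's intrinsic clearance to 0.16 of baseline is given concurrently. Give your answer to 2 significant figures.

The CYP2D6 pathway (33% of clearance) is reduced to 0.16× activity: 0.33 × 0.16 = 0.0528.
CYP3A4 (36%) and the residual 31% are unaffected.
Relative clearance = 0.0528 + 0.36 + 0.31 = 0.7228.
Systemic exposure ratio = CL_old/CL_new = 1 / 0.7228 = 1.4.

1.4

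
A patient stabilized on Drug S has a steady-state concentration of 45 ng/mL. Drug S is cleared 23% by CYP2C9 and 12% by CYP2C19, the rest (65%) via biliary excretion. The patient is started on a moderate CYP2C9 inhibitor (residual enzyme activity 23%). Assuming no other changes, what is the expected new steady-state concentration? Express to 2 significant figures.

The CYP2C9 pathway (23% of clearance) drops to 0.23× activity: 0.23 × 0.23 = 0.0529.
CYP2C19 (12%) and the residual 65% are unaffected.
Relative clearance = 0.0529 + 0.12 + 0.65 = 0.8229.
With dosing unchanged, steady-state concentration scales as 1/CL: 45 / 0.8229 = 55 ng/mL.

55 ng/mL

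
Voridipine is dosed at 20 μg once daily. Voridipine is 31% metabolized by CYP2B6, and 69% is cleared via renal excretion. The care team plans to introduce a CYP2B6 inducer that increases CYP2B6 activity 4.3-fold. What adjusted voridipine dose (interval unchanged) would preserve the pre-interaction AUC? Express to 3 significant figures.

40.5 μg

CYP2B6: 0.31 × 4.3 = 1.333
Other: 0.69 (unchanged)
New clearance relative to baseline: 1.333 + 0.69 = 2.023.
Css,avg = (dose rate)/CL, so holding Css fixed requires dose ∝ CL: 20 × 2.023 = 40.5 μg.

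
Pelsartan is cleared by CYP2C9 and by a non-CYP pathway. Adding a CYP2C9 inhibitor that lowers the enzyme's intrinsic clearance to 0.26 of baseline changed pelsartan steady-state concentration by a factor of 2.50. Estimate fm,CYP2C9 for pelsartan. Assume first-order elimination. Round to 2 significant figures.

Let fm be the CYP2C9 fraction. New clearance relative to baseline = fm × 0.26 + (1 − fm).
Steady-state concentration ratio = 1 / (new CL fraction), so new CL fraction = 1 / 2.50 = 0.4.
fm × 0.26 + 1 − fm = 0.4  ⇒  fm × (0.26 − 1) = −0.6  ⇒  fm = 0.81.

0.81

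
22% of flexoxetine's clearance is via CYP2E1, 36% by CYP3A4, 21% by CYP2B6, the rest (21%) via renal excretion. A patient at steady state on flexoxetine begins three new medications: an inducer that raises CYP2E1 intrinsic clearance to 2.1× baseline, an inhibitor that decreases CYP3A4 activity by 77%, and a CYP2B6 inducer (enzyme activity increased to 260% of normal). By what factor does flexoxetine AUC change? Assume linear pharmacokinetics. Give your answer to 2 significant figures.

0.77

The CYP2E1 pathway (22% of clearance) increases to 2.1× activity: 0.22 × 2.1 = 0.462.
The CYP3A4 pathway (36% of clearance) is reduced to 0.23× activity: 0.36 × 0.23 = 0.0828.
The CYP2B6 pathway (21% of clearance) is boosted to 2.6× activity: 0.21 × 2.6 = 0.546.
The remaining 21% of clearance is unaffected.
New clearance relative to baseline: 0.462 + 0.0828 + 0.546 + 0.21 = 1.3008.
Net AUC ratio = 1 / 1.3008 = 0.77.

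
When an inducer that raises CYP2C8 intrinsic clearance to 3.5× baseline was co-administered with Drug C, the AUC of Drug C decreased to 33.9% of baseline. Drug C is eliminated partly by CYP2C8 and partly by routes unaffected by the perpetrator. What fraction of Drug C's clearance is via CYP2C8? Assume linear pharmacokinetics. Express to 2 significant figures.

Let x = fm,CYP2C8. Because AUC ∝ 1/CL, relative clearance rose to 1/0.339 = 2.95.
Only the CYP2C8 route changed, so 2.95 = x·3.5 + (1 − x), giving x = 0.78.

0.78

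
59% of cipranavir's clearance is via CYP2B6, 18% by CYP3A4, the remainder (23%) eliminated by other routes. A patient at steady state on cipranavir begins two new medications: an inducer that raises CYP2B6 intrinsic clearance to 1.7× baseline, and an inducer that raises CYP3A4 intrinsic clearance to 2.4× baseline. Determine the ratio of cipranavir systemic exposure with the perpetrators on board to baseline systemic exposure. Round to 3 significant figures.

0.601

CYP2B6: 0.59 × 1.7 = 1.003
CYP3A4: 0.18 × 2.4 = 0.432
Other: 0.23 (unchanged)
CL_new/CL_old = 1.003 + 0.432 + 0.23 = 1.665.
Net systemic exposure ratio = 1 / 1.665 = 0.601.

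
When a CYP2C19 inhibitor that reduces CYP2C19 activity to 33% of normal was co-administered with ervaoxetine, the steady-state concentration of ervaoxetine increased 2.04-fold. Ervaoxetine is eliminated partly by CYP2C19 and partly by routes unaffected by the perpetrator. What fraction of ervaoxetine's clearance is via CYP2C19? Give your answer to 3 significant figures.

0.761

CL'/CL = 1 / 2.04 = 0.4902
0.33·fm + (1 − fm) = 0.4902
fm = (0.4902 − 1) / (0.33 − 1) = 0.761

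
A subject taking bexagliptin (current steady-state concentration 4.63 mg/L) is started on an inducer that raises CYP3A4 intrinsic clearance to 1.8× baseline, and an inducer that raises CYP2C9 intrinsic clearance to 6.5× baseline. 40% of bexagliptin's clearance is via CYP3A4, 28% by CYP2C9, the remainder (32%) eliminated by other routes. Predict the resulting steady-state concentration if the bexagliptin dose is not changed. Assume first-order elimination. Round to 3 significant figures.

1.62 mg/L

CYP3A4: 0.4 × 1.8 = 0.72
CYP2C9: 0.28 × 6.5 = 1.82
Other: 0.32 (unchanged)
Relative clearance = 0.72 + 1.82 + 0.32 = 2.86.
Dividing the baseline by the relative clearance: 4.63 / 2.86 = 1.62 mg/L.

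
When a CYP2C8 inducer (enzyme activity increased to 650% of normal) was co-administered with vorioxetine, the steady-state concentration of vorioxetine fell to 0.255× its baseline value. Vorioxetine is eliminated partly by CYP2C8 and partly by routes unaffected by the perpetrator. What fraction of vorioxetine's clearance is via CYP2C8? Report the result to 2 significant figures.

0.53

Let x = fm,CYP2C8. Because steady-state concentration ∝ 1/CL, relative clearance rose to 1/0.255 = 3.922.
Only the CYP2C8 route changed, so 3.922 = x·6.5 + (1 − x), giving x = 0.53.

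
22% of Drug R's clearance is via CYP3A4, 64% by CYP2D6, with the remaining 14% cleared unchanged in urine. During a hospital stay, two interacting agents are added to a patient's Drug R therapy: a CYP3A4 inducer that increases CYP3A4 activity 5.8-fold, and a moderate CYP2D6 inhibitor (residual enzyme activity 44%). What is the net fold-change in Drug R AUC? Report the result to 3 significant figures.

CYP3A4: 0.22 × 5.8 = 1.276
CYP2D6: 0.64 × 0.44 = 0.2816
Other: 0.14 (unchanged)
New clearance relative to baseline: 1.276 + 0.2816 + 0.14 = 1.6976.
AUC ∝ 1/CL: fold-change = 1 / 1.6976 = 0.589.

0.589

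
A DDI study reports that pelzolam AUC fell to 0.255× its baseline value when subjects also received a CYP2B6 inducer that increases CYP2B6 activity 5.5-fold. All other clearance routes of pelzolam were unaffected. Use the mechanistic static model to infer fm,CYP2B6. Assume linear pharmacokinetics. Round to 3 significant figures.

Let fm be the CYP2B6 fraction. New clearance relative to baseline = fm × 5.5 + (1 − fm).
AUC ratio = 1 / (new CL fraction), so new CL fraction = 1 / 0.255 = 3.922.
fm × 5.5 + 1 − fm = 3.922  ⇒  fm × (5.5 − 1) = 2.922  ⇒  fm = 0.649.

0.649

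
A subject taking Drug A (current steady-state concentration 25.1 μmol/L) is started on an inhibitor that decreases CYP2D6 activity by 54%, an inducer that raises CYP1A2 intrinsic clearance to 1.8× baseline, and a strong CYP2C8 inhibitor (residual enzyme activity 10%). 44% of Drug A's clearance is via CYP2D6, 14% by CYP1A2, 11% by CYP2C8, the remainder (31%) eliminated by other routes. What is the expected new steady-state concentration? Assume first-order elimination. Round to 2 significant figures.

The CYP2D6 pathway (44% of clearance) is reduced to 0.46× activity: 0.44 × 0.46 = 0.2024.
The CYP1A2 pathway (14% of clearance) rises to 1.8× activity: 0.14 × 1.8 = 0.252.
The CYP2C8 pathway (11% of clearance) is reduced to 0.1× activity: 0.11 × 0.1 = 0.011.
Non-CYP routes (31%) are unchanged.
Relative clearance = 0.2024 + 0.252 + 0.011 + 0.31 = 0.7754.
Steady-state concentration ∝ 1/CL: new value = 25.1 / 0.7754 = 32 μmol/L.

32 μmol/L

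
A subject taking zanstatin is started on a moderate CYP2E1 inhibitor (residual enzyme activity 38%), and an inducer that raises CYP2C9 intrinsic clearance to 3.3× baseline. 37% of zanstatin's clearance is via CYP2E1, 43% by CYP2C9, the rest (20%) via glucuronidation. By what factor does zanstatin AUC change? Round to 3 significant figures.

CYP2E1: 0.37 × 0.38 = 0.1406
CYP2C9: 0.43 × 3.3 = 1.419
Other: 0.2 (unchanged)
Relative clearance = 0.1406 + 1.419 + 0.2 = 1.7596.
AUC ∝ 1/CL: fold-change = 1 / 1.7596 = 0.568.

0.568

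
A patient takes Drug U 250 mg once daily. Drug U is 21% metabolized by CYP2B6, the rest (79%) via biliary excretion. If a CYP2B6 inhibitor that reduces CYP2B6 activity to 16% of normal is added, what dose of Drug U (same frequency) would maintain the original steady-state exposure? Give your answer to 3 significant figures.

206 mg

The CYP2B6 pathway (21% of clearance) falls to 0.16× activity: 0.21 × 0.16 = 0.0336.
The remaining 79% of clearance is unaffected.
Relative clearance = 0.0336 + 0.79 = 0.8236.
Exposure is unchanged when dose changes in proportion to clearance. New dose = 250 mg × 0.8236 = 206 mg.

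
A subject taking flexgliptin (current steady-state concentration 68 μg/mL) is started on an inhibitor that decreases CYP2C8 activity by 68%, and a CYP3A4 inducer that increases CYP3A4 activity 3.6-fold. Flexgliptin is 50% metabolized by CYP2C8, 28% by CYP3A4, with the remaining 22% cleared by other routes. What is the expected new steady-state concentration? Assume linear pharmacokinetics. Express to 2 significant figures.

49 μg/mL

The CYP2C8 pathway (50% of clearance) is reduced to 0.32× activity: 0.5 × 0.32 = 0.16.
The CYP3A4 pathway (28% of clearance) rises to 3.6× activity: 0.28 × 3.6 = 1.008.
Non-CYP routes (22%) are unchanged.
Relative clearance = 0.16 + 1.008 + 0.22 = 1.388.
Steady-state concentration ∝ 1/CL: new value = 68 / 1.388 = 49 μg/mL.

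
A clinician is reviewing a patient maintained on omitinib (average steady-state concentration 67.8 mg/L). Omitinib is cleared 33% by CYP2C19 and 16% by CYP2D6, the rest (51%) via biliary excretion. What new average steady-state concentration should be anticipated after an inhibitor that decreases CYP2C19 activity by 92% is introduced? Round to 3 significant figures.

The CYP2C19 pathway (33% of clearance) falls to 0.08× activity: 0.33 × 0.08 = 0.0264.
CYP2D6 (16%) and the residual 51% are unaffected.
Relative clearance = 0.0264 + 0.16 + 0.51 = 0.6964.
With dosing unchanged, average steady-state concentration scales as 1/CL: 67.8 / 0.6964 = 97.4 mg/L.

97.4 mg/L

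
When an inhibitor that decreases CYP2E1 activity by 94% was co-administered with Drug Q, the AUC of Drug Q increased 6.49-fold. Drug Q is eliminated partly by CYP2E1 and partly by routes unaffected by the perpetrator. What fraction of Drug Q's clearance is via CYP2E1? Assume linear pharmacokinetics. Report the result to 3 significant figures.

Call the CYP2E1 fraction fm. After the interaction, CL_new/CL_old = fm × 0.06 + (1 − fm).
AUC ratio = 1 / (new CL fraction), so new CL fraction = 1 / 6.49 = 0.1541.
fm × 0.06 + 1 − fm = 0.1541  ⇒  fm × (0.06 − 1) = −0.8459  ⇒  fm = 0.900.

0.900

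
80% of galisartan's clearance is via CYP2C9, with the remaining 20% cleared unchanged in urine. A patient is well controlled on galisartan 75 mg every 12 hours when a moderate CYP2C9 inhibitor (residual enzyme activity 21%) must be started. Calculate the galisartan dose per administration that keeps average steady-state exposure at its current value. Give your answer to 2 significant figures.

The CYP2C9 pathway (80% of clearance) is reduced to 0.21× activity: 0.8 × 0.21 = 0.168.
The remaining 20% of clearance is unaffected.
New clearance relative to baseline: 0.168 + 0.2 = 0.368.
To maintain the same steady-state level, dose must scale with clearance: new dose = 75 × 0.368 = 28 mg.

28 mg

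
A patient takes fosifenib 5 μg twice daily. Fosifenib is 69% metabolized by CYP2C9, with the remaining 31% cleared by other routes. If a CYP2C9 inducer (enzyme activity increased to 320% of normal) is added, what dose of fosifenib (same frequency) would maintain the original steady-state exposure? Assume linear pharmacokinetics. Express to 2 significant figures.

13 μg

CYP2C9: 0.69 × 3.2 = 2.208
Other: 0.31 (unchanged)
New clearance relative to baseline: 2.208 + 0.31 = 2.518.
Exposure is unchanged when dose changes in proportion to clearance. New dose = 5 μg × 2.518 = 13 μg.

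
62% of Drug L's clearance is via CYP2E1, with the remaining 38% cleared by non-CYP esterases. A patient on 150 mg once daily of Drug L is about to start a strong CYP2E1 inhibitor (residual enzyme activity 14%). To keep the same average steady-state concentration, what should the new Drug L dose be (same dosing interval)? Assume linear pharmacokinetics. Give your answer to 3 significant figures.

70.0 mg

The CYP2E1 pathway (62% of clearance) falls to 0.14× activity: 0.62 × 0.14 = 0.0868.
Non-CYP routes (38%) are unchanged.
CL_new/CL_old = 0.0868 + 0.38 = 0.4668.
Css,avg = (dose rate)/CL, so holding Css fixed requires dose ∝ CL: 150 × 0.4668 = 70.0 mg.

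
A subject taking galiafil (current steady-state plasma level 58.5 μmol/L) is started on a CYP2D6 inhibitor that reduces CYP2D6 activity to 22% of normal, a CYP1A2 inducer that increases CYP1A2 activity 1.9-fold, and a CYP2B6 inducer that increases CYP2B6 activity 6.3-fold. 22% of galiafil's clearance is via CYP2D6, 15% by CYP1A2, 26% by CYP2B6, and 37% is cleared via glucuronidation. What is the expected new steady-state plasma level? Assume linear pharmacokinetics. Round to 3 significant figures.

25.0 μmol/L

The CYP2D6 pathway (22% of clearance) drops to 0.22× activity: 0.22 × 0.22 = 0.0484.
The CYP1A2 pathway (15% of clearance) rises to 1.9× activity: 0.15 × 1.9 = 0.285.
The CYP2B6 pathway (26% of clearance) is boosted to 6.3× activity: 0.26 × 6.3 = 1.638.
Non-CYP routes (37%) are unchanged.
Relative clearance = 0.0484 + 0.285 + 1.638 + 0.37 = 2.3414.
Steady-state plasma level ∝ 1/CL: new value = 58.5 / 2.3414 = 25.0 μmol/L.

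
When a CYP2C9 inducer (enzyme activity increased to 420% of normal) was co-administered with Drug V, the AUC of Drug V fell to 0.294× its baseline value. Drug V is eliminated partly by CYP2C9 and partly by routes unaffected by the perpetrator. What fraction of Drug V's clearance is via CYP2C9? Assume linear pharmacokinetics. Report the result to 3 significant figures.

0.750

Call the CYP2C9 fraction fm. After the interaction, CL_new/CL_old = fm × 4.2 + (1 − fm).
AUC ratio = 1 / (new CL fraction), so new CL fraction = 1 / 0.294 = 3.401.
fm × 4.2 + 1 − fm = 3.401  ⇒  fm × (4.2 − 1) = 2.401  ⇒  fm = 0.750.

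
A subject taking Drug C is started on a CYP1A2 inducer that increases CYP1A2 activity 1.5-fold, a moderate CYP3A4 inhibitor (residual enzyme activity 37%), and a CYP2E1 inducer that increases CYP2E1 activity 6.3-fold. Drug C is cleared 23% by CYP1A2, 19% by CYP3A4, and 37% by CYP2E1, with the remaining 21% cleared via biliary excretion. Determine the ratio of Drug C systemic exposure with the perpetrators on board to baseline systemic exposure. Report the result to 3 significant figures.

0.338

CYP1A2: 0.23 × 1.5 = 0.345
CYP3A4: 0.19 × 0.37 = 0.0703
CYP2E1: 0.37 × 6.3 = 2.331
Other: 0.21 (unchanged)
CL_new/CL_old = 0.345 + 0.0703 + 2.331 + 0.21 = 2.9563.
Because systemic exposure varies inversely with clearance, the combined effect is 1 / 2.9563 = 0.338.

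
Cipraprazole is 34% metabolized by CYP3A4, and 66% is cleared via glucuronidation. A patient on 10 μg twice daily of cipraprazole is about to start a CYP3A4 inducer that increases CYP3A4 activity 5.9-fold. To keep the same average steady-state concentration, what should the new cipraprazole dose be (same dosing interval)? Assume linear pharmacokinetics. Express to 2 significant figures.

The CYP3A4 pathway (34% of clearance) rises to 5.9× activity: 0.34 × 5.9 = 2.006.
Non-CYP routes (66%) are unchanged.
New clearance relative to baseline: 2.006 + 0.66 = 2.666.
Css,avg = (dose rate)/CL, so holding Css fixed requires dose ∝ CL: 10 × 2.666 = 27 μg.

27 μg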